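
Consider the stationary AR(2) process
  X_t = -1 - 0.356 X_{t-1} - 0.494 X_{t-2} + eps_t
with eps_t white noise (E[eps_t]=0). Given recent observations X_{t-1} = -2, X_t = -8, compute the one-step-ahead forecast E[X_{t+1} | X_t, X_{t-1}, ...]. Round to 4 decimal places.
E[X_{t+1} \mid \mathcal F_t] = 2.8360

For an AR(p) model X_t = c + sum_i phi_i X_{t-i} + eps_t, the
one-step-ahead conditional mean is
  E[X_{t+1} | X_t, ...] = c + sum_i phi_i X_{t+1-i}.
Substitute known values:
  E[X_{t+1} | ...] = -1 + (-0.356) * (-8) + (-0.494) * (-2)
                   = 2.8360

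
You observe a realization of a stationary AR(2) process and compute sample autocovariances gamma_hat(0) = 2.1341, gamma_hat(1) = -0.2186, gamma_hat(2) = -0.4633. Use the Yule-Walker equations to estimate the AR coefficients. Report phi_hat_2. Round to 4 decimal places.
\hat\phi_{2} = -0.2300

The Yule-Walker equations for an AR(p) process read, in matrix form,
  Gamma_p phi = r_p,   with   (Gamma_p)_{ij} = gamma(|i - j|),
                       (r_p)_i = gamma(i),   i,j = 1..p.
Substitute the sample gammas (Toeplitz matrix and right-hand side of size 2):
  Gamma_p = [[2.1341, -0.2186], [-0.2186, 2.1341]]
  r_p     = [-0.2186, -0.4633]
Written out:
  2.1341 phi_1 - 0.2186 phi_2 = -0.2186
  -0.2186 phi_1 + 2.1341 phi_2 = -0.4633
Solve by Cramer's rule:
  det = gamma(0)^2 - gamma(1)^2 = (2.1341)^2 - (-0.2186)^2 = 4.55438281 - 0.04778596 = 4.50659685
  phi_hat_1 = [gamma(1) gamma(0) - gamma(1) gamma(2)] / det = [(-0.2186)(2.1341) - (-0.2186)(-0.4633)] / 4.50659685 = -0.56779164 / 4.50659685 = -0.126
  phi_hat_2 = [gamma(0) gamma(2) - gamma(1)^2] / det = [(2.1341)(-0.4633) - (-0.2186)^2] / 4.50659685 = -1.03651449 / 4.50659685 = -0.23
So phi_hat = [-0.1260, -0.2300].
Therefore phi_hat_2 = -0.2300.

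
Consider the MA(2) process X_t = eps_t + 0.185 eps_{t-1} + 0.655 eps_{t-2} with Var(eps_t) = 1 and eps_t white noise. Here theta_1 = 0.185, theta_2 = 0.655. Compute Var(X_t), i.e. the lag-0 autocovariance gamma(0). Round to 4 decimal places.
\gamma(0) = 1.4633

For an MA(q) process X_t = eps_t + sum_i theta_i eps_{t-i} with
Var(eps_t) = sigma^2, the variance is
  gamma(0) = sigma^2 * (1 + sum_i theta_i^2).
  sum_i theta_i^2 = (0.185)^2 + (0.655)^2 = 0.034225 + 0.429025 = 0.46325.
  gamma(0) = 1 * (1 + 0.46325) = 1 * 1.46325 = 1.46325, which rounds to 1.4633.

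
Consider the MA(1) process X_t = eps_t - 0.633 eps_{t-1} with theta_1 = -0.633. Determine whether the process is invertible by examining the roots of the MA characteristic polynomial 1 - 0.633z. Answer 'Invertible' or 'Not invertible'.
\text{Invertible}

The MA(q) characteristic polynomial is P(z) = 1 - 0.633z.
Invertibility requires all roots to lie outside the unit circle, i.e. |z| > 1 for every root.
This is linear in z: 1 + (-0.633) z = 0  =>  z = -1/(-0.633) = 1.579779,  |z| = 1.579779.
Moduli of all roots: 1.5798.
All moduli strictly greater than 1? Yes.
Verdict: Invertible.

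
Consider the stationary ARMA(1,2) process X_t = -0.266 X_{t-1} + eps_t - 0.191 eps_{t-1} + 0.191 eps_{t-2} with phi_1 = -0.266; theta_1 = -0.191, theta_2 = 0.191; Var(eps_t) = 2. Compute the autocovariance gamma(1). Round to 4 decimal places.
\gamma(1) = -1.2556

Multiply the model equation by X_{t-k} and take expectations. With theta_0 = psi_0 = 1 and psi_j the MA(infinity) weights, this gives
  gamma(k) - sum_i phi_i gamma(k-i) = c_k,
  c_k = sigma^2 * sum_{j=k..q} theta_j psi_{j-k}   (c_k = 0 for k > q),
using gamma(-m) = gamma(m).
psi-weights needed (psi_j = theta_j + sum_i phi_i psi_{j-i}):
  psi_1 = theta_1 + phi_1 = -0.191 + (-0.266) = -0.457
  psi_2 = theta_2 + phi_1 psi_1 = 0.191 + (-0.266)(-0.457) = 0.312562
Right-hand sides:
  c_0 = sigma^2 (1 + theta_1 psi_1 + theta_2 psi_2) = 2 * (1 + (-0.191)(-0.457) + (0.191)(0.312562)) = 2 * 1.146986 = 2.293973
  c_1 = sigma^2 (theta_1 + theta_2 psi_1) = 2 * (-0.191 + (0.191)(-0.457)) = -0.556574
  c_2 = sigma^2 theta_2 = 2 * (0.191) = 0.382
Equations for k = 0 and k = 1 (AR order 1):
  gamma(0) = phi_1 gamma(1) + c_0
  gamma(1) = phi_1 gamma(0) + c_1
Substituting the second into the first: gamma(0) (1 - phi_1^2) = c_0 + phi_1 c_1, so
  gamma(0) = (c_0 + phi_1 c_1) / (1 - phi_1^2) = (2.293973 + (-0.266)(-0.556574)) / (1 - (-0.266)^2) = 2.442021 / 0.929244 = 2.627966.
  gamma(1) = phi_1 gamma(0) + c_1 = (-0.266)(2.627966) + (-0.556574) = -1.255613.
Therefore gamma(1) = -1.2556 (to 4 decimal places).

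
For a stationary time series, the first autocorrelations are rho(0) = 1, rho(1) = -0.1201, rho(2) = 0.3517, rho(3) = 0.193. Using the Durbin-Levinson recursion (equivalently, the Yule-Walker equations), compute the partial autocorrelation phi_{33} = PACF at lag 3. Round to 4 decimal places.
\phi_{33} = 0.3010

The PACF at lag k is phi_{kk}, the last component of the solution
to the Yule-Walker system G_k phi = r_k where
  (G_k)_{ij} = rho(|i - j|), (r_k)_i = rho(i), i,j = 1..k.
Equivalently, Durbin-Levinson gives phi_{kk} iteratively:
  phi_{11} = rho(1)
  phi_{kk} = [rho(k) - sum_{j=1..k-1} phi_{k-1,j} rho(k-j)]
            / [1 - sum_{j=1..k-1} phi_{k-1,j} rho(j)],
  phi_{k,j} = phi_{k-1,j} - phi_{kk} phi_{k-1,k-j},  j = 1..k-1.
Step k = 1:
  phi_11 = rho(1) = -0.1201.
Step k = 2:
  phi_22 = [rho(2) - phi_11 rho(1)] / [1 - phi_11 rho(1)] = [0.3517 - (-0.1201)(-0.1201)] / [1 - (-0.1201)(-0.1201)]
         = 0.33727599 / 0.98557599 = 0.342212.
  Update: phi_21 = phi_11 - phi_22 phi_11 = -0.1201 - (0.342212)(-0.1201) = -0.079.
Step k = 3:
  phi_33 = [rho(3) - phi_21 rho(2) - phi_22 rho(1)] / [1 - phi_21 rho(1) - phi_22 rho(2)]
    numerator   = 0.193 - (-0.079)(0.3517) - (0.342212)(-0.1201) = 0.26188409
    denominator = 1 - (-0.079)(-0.1201) - (0.342212)(0.3517) = 0.87015608
  phi_33 = 0.26188409 / 0.87015608 = 0.301.
Therefore phi_{33} = 0.3010.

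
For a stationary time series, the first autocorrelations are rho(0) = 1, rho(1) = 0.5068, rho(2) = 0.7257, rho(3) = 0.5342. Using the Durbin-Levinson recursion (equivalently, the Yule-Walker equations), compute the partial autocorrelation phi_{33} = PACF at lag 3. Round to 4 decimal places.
\phi_{33} = 0.1759

The PACF at lag k is phi_{kk}, the last component of the solution
to the Yule-Walker system G_k phi = r_k where
  (G_k)_{ij} = rho(|i - j|), (r_k)_i = rho(i), i,j = 1..k.
Equivalently, Durbin-Levinson gives phi_{kk} iteratively:
  phi_{11} = rho(1)
  phi_{kk} = [rho(k) - sum_{j=1..k-1} phi_{k-1,j} rho(k-j)]
            / [1 - sum_{j=1..k-1} phi_{k-1,j} rho(j)],
  phi_{k,j} = phi_{k-1,j} - phi_{kk} phi_{k-1,k-j},  j = 1..k-1.
Step k = 1:
  phi_11 = rho(1) = 0.5068.
Step k = 2:
  phi_22 = [rho(2) - phi_11 rho(1)] / [1 - phi_11 rho(1)] = [0.7257 - (0.5068)(0.5068)] / [1 - (0.5068)(0.5068)]
         = 0.46885376 / 0.74315376 = 0.630897.
  Update: phi_21 = phi_11 - phi_22 phi_11 = 0.5068 - (0.630897)(0.5068) = 0.187061.
Step k = 3:
  phi_33 = [rho(3) - phi_21 rho(2) - phi_22 rho(1)] / [1 - phi_21 rho(1) - phi_22 rho(2)]
    numerator   = 0.5342 - (0.187061)(0.7257) - (0.630897)(0.5068) = 0.07871089
    denominator = 1 - (0.187061)(0.5068) - (0.630897)(0.7257) = 0.44735515
  phi_33 = 0.07871089 / 0.44735515 = 0.1759.
Therefore phi_{33} = 0.1759.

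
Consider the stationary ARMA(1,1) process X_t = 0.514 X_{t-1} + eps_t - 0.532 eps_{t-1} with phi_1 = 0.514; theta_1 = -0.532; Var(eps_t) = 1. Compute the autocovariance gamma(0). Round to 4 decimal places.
\gamma(0) = 1.0004

Multiply the model equation by X_{t-k} and take expectations. With theta_0 = psi_0 = 1 and psi_j the MA(infinity) weights, this gives
  gamma(k) - sum_i phi_i gamma(k-i) = c_k,
  c_k = sigma^2 * sum_{j=k..q} theta_j psi_{j-k}   (c_k = 0 for k > q),
using gamma(-m) = gamma(m).
psi-weights needed (psi_j = theta_j + sum_i phi_i psi_{j-i}):
  psi_1 = theta_1 + phi_1 = -0.532 + (0.514) = -0.018
Right-hand sides:
  c_0 = sigma^2 (1 + theta_1 psi_1) = 1 * (1 + (-0.532)(-0.018)) = 1 * 1.009576 = 1.009576
  c_1 = sigma^2 theta_1 = 1 * (-0.532) = -0.532
  c_2 = 0
Equations for k = 0 and k = 1 (AR order 1):
  gamma(0) = phi_1 gamma(1) + c_0
  gamma(1) = phi_1 gamma(0) + c_1
Substituting the second into the first: gamma(0) (1 - phi_1^2) = c_0 + phi_1 c_1, so
  gamma(0) = (c_0 + phi_1 c_1) / (1 - phi_1^2) = (1.009576 + (0.514)(-0.532)) / (1 - (0.514)^2) = 0.736128 / 0.735804 = 1.00044.
Therefore gamma(0) = 1.0004 (to 4 decimal places).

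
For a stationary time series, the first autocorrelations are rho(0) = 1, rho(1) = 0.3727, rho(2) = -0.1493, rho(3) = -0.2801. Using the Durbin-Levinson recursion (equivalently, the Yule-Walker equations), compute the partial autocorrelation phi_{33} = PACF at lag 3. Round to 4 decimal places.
\phi_{33} = -0.1061

The PACF at lag k is phi_{kk}, the last component of the solution
to the Yule-Walker system G_k phi = r_k where
  (G_k)_{ij} = rho(|i - j|), (r_k)_i = rho(i), i,j = 1..k.
Equivalently, Durbin-Levinson gives phi_{kk} iteratively:
  phi_{11} = rho(1)
  phi_{kk} = [rho(k) - sum_{j=1..k-1} phi_{k-1,j} rho(k-j)]
            / [1 - sum_{j=1..k-1} phi_{k-1,j} rho(j)],
  phi_{k,j} = phi_{k-1,j} - phi_{kk} phi_{k-1,k-j},  j = 1..k-1.
Step k = 1:
  phi_11 = rho(1) = 0.3727.
Step k = 2:
  phi_22 = [rho(2) - phi_11 rho(1)] / [1 - phi_11 rho(1)] = [-0.1493 - (0.3727)(0.3727)] / [1 - (0.3727)(0.3727)]
         = -0.28820529 / 0.86109471 = -0.334696.
  Update: phi_21 = phi_11 - phi_22 phi_11 = 0.3727 - (-0.334696)(0.3727) = 0.497441.
Step k = 3:
  phi_33 = [rho(3) - phi_21 rho(2) - phi_22 rho(1)] / [1 - phi_21 rho(1) - phi_22 rho(2)]
    numerator   = -0.2801 - (0.497441)(-0.1493) - (-0.334696)(0.3727) = -0.08109066
    denominator = 1 - (0.497441)(0.3727) - (-0.334696)(-0.1493) = 0.76463344
  phi_33 = -0.08109066 / 0.76463344 = -0.1061.
Therefore phi_{33} = -0.1061.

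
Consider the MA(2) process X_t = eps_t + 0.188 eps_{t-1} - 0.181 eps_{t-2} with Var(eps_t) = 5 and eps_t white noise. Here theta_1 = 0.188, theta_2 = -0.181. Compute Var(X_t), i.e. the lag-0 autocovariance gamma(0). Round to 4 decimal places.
\gamma(0) = 5.3405

For an MA(q) process X_t = eps_t + sum_i theta_i eps_{t-i} with
Var(eps_t) = sigma^2, the variance is
  gamma(0) = sigma^2 * (1 + sum_i theta_i^2).
  sum_i theta_i^2 = (0.188)^2 + (-0.181)^2 = 0.035344 + 0.032761 = 0.068105.
  gamma(0) = 5 * (1 + 0.068105) = 5 * 1.068105 = 5.340525, which rounds to 5.3405.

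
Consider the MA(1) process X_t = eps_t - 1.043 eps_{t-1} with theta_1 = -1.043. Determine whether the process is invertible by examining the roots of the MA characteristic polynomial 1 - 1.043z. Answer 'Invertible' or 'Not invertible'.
\text{Not invertible}

The MA(q) characteristic polynomial is P(z) = 1 - 1.043z.
Invertibility requires all roots to lie outside the unit circle, i.e. |z| > 1 for every root.
This is linear in z: 1 + (-1.043) z = 0  =>  z = -1/(-1.043) = 0.958773,  |z| = 0.958773.
Moduli of all roots: 0.9588.
All moduli strictly greater than 1? No.
Verdict: Not invertible.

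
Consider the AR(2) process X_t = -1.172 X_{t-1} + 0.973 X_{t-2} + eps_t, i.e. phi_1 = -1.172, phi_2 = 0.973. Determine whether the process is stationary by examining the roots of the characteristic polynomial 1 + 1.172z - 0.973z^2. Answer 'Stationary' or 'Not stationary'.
\text{Not stationary}

The AR(p) characteristic polynomial is P(z) = 1 + 1.172z - 0.973z^2.
Stationarity requires all roots to lie outside the unit circle, i.e. |z| > 1 for every root.
Set 1 + (1.172) z + (-0.973) z^2 = 0, i.e. a z^2 + b z + c = 0 with a = -0.973, b = 1.172, c = 1.
Discriminant D = b^2 - 4ac = (1.172)^2 - 4*(-0.973)*1 = 1.373584 - (-3.892) = 5.265584.
D >= 0, so the roots are real: z = (-b +/- sqrt(D)) / (2a) = (-1.172 +/- 2.294686) / (-1.946).
  z_1 = (-1.172 + 2.294686) / (-1.946) = -0.5769,   |z_1| = 0.5769.
  z_2 = (-1.172 - 2.294686) / (-1.946) = 1.7814,   |z_2| = 1.7814.
Moduli of all roots: 0.5769, 1.7814.
All moduli strictly greater than 1? No.
Verdict: Not stationary.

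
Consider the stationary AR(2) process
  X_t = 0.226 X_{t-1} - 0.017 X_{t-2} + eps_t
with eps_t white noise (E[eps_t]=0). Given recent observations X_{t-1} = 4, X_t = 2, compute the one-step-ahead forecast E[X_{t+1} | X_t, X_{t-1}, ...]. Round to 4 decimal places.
E[X_{t+1} \mid \mathcal F_t] = 0.3840

For an AR(p) model X_t = c + sum_i phi_i X_{t-i} + eps_t, the
one-step-ahead conditional mean is
  E[X_{t+1} | X_t, ...] = c + sum_i phi_i X_{t+1-i}.
Substitute known values:
  E[X_{t+1} | ...] = (0.226) * (2) + (-0.017) * (4)
                   = 0.3840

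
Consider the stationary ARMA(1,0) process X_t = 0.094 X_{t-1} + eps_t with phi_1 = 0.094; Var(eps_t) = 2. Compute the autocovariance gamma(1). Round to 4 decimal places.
\gamma(1) = 0.1897

Multiply the model equation by X_{t-k} and take expectations. With theta_0 = psi_0 = 1 and psi_j the MA(infinity) weights, this gives
  gamma(k) - sum_i phi_i gamma(k-i) = c_k,
  c_k = sigma^2 * sum_{j=k..q} theta_j psi_{j-k}   (c_k = 0 for k > q),
using gamma(-m) = gamma(m).
Pure AR (q = 0): c_0 = sigma^2 = 2, c_k = 0 for k >= 1.
Equations for k = 0 and k = 1 (AR order 1):
  gamma(0) = phi_1 gamma(1) + c_0
  gamma(1) = phi_1 gamma(0) + c_1
Substituting the second into the first: gamma(0) (1 - phi_1^2) = c_0 + phi_1 c_1, so
  gamma(0) = c_0 / (1 - phi_1^2) = 2 / (1 - (0.094)^2) = 2 / 0.991164 = 2.01783.
  gamma(1) = phi_1 gamma(0) = (0.094)(2.01783) = 0.189676.
Therefore gamma(1) = 0.1897 (to 4 decimal places).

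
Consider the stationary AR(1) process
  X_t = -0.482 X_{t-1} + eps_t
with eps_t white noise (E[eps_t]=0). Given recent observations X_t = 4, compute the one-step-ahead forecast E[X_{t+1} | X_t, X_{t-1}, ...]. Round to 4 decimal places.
E[X_{t+1} \mid \mathcal F_t] = -1.9280

For an AR(p) model X_t = c + sum_i phi_i X_{t-i} + eps_t, the
one-step-ahead conditional mean is
  E[X_{t+1} | X_t, ...] = c + sum_i phi_i X_{t+1-i}.
Substitute known values:
  E[X_{t+1} | ...] = (-0.482) * (4)
                   = -1.9280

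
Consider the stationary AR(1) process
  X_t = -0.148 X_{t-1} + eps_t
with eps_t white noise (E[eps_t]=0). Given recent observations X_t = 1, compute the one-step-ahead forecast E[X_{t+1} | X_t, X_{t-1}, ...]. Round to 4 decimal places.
E[X_{t+1} \mid \mathcal F_t] = -0.1480

For an AR(p) model X_t = c + sum_i phi_i X_{t-i} + eps_t, the
one-step-ahead conditional mean is
  E[X_{t+1} | X_t, ...] = c + sum_i phi_i X_{t+1-i}.
Substitute known values:
  E[X_{t+1} | ...] = (-0.148) * (1)
                   = -0.1480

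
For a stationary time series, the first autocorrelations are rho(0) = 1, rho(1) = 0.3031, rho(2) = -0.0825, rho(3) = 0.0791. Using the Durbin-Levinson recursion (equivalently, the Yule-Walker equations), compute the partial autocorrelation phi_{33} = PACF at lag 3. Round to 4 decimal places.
\phi_{33} = 0.1911

The PACF at lag k is phi_{kk}, the last component of the solution
to the Yule-Walker system G_k phi = r_k where
  (G_k)_{ij} = rho(|i - j|), (r_k)_i = rho(i), i,j = 1..k.
Equivalently, Durbin-Levinson gives phi_{kk} iteratively:
  phi_{11} = rho(1)
  phi_{kk} = [rho(k) - sum_{j=1..k-1} phi_{k-1,j} rho(k-j)]
            / [1 - sum_{j=1..k-1} phi_{k-1,j} rho(j)],
  phi_{k,j} = phi_{k-1,j} - phi_{kk} phi_{k-1,k-j},  j = 1..k-1.
Step k = 1:
  phi_11 = rho(1) = 0.3031.
Step k = 2:
  phi_22 = [rho(2) - phi_11 rho(1)] / [1 - phi_11 rho(1)] = [-0.0825 - (0.3031)(0.3031)] / [1 - (0.3031)(0.3031)]
         = -0.17436961 / 0.90813039 = -0.192009.
  Update: phi_21 = phi_11 - phi_22 phi_11 = 0.3031 - (-0.192009)(0.3031) = 0.361298.
Step k = 3:
  phi_33 = [rho(3) - phi_21 rho(2) - phi_22 rho(1)] / [1 - phi_21 rho(1) - phi_22 rho(2)]
    numerator   = 0.0791 - (0.361298)(-0.0825) - (-0.192009)(0.3031) = 0.16710515
    denominator = 1 - (0.361298)(0.3031) - (-0.192009)(-0.0825) = 0.87464978
  phi_33 = 0.16710515 / 0.87464978 = 0.1911.
Therefore phi_{33} = 0.1911.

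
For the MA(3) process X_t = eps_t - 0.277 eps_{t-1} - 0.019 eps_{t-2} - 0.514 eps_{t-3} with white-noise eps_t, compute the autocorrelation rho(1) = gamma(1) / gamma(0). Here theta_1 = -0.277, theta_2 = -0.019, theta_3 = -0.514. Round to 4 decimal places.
\rho(1) = -0.1953

For an MA(q) process with theta_0 = 1, the autocovariance is
  gamma(k) = sigma^2 * sum_{i=0..q-k} theta_i * theta_{i+k},
and rho(k) = gamma(k) / gamma(0). Sigma^2 cancels.
  numerator   = (1)*(-0.277) + (-0.277)*(-0.019) + (-0.019)*(-0.514) = -0.261971.
  denominator = (1)^2 + (-0.277)^2 + (-0.019)^2 + (-0.514)^2 = 1.341286.
  rho(1) = -0.261971 / 1.341286 = -0.1953.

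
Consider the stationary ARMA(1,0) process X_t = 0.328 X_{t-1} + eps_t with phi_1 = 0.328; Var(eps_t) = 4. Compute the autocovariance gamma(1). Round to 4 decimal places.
\gamma(1) = 1.4702

Multiply the model equation by X_{t-k} and take expectations. With theta_0 = psi_0 = 1 and psi_j the MA(infinity) weights, this gives
  gamma(k) - sum_i phi_i gamma(k-i) = c_k,
  c_k = sigma^2 * sum_{j=k..q} theta_j psi_{j-k}   (c_k = 0 for k > q),
using gamma(-m) = gamma(m).
Pure AR (q = 0): c_0 = sigma^2 = 4, c_k = 0 for k >= 1.
Equations for k = 0 and k = 1 (AR order 1):
  gamma(0) = phi_1 gamma(1) + c_0
  gamma(1) = phi_1 gamma(0) + c_1
Substituting the second into the first: gamma(0) (1 - phi_1^2) = c_0 + phi_1 c_1, so
  gamma(0) = c_0 / (1 - phi_1^2) = 4 / (1 - (0.328)^2) = 4 / 0.892416 = 4.482215.
  gamma(1) = phi_1 gamma(0) = (0.328)(4.482215) = 1.470166.
Therefore gamma(1) = 1.4702 (to 4 decimal places).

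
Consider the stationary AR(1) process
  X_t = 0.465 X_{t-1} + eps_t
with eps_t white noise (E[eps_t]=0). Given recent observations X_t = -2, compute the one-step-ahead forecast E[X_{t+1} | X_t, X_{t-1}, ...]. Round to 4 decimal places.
E[X_{t+1} \mid \mathcal F_t] = -0.9300

For an AR(p) model X_t = c + sum_i phi_i X_{t-i} + eps_t, the
one-step-ahead conditional mean is
  E[X_{t+1} | X_t, ...] = c + sum_i phi_i X_{t+1-i}.
Substitute known values:
  E[X_{t+1} | ...] = (0.465) * (-2)
                   = -0.9300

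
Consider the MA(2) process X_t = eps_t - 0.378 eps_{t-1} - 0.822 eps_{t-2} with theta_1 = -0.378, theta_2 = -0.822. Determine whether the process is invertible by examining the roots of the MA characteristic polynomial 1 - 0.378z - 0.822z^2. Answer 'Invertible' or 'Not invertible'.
\text{Not invertible}

The MA(q) characteristic polynomial is P(z) = 1 - 0.378z - 0.822z^2.
Invertibility requires all roots to lie outside the unit circle, i.e. |z| > 1 for every root.
Set 1 + (-0.378) z + (-0.822) z^2 = 0, i.e. a z^2 + b z + c = 0 with a = -0.822, b = -0.378, c = 1.
Discriminant D = b^2 - 4ac = (-0.378)^2 - 4*(-0.822)*1 = 0.142884 - (-3.288) = 3.430884.
D >= 0, so the roots are real: z = (-b +/- sqrt(D)) / (2a) = (0.378 +/- 1.852265) / (-1.644).
  z_1 = (0.378 + 1.852265) / (-1.644) = -1.3566,   |z_1| = 1.3566.
  z_2 = (0.378 - 1.852265) / (-1.644) = 0.8968,   |z_2| = 0.8968.
Moduli of all roots: 1.3566, 0.8968.
All moduli strictly greater than 1? No.
Verdict: Not invertible.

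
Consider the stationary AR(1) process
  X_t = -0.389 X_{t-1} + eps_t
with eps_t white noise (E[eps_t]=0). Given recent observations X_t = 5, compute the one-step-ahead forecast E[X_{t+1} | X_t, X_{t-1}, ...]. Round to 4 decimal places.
E[X_{t+1} \mid \mathcal F_t] = -1.9450

For an AR(p) model X_t = c + sum_i phi_i X_{t-i} + eps_t, the
one-step-ahead conditional mean is
  E[X_{t+1} | X_t, ...] = c + sum_i phi_i X_{t+1-i}.
Substitute known values:
  E[X_{t+1} | ...] = (-0.389) * (5)
                   = -1.9450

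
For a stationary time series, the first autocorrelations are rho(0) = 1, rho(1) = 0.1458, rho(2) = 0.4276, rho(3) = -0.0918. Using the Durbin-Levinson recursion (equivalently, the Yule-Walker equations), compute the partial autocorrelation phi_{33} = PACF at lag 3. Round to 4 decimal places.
\phi_{33} = -0.2331

The PACF at lag k is phi_{kk}, the last component of the solution
to the Yule-Walker system G_k phi = r_k where
  (G_k)_{ij} = rho(|i - j|), (r_k)_i = rho(i), i,j = 1..k.
Equivalently, Durbin-Levinson gives phi_{kk} iteratively:
  phi_{11} = rho(1)
  phi_{kk} = [rho(k) - sum_{j=1..k-1} phi_{k-1,j} rho(k-j)]
            / [1 - sum_{j=1..k-1} phi_{k-1,j} rho(j)],
  phi_{k,j} = phi_{k-1,j} - phi_{kk} phi_{k-1,k-j},  j = 1..k-1.
Step k = 1:
  phi_11 = rho(1) = 0.1458.
Step k = 2:
  phi_22 = [rho(2) - phi_11 rho(1)] / [1 - phi_11 rho(1)] = [0.4276 - (0.1458)(0.1458)] / [1 - (0.1458)(0.1458)]
         = 0.40634236 / 0.97874236 = 0.415168.
  Update: phi_21 = phi_11 - phi_22 phi_11 = 0.1458 - (0.415168)(0.1458) = 0.085269.
Step k = 3:
  phi_33 = [rho(3) - phi_21 rho(2) - phi_22 rho(1)] / [1 - phi_21 rho(1) - phi_22 rho(2)]
    numerator   = -0.0918 - (0.085269)(0.4276) - (0.415168)(0.1458) = -0.18879229
    denominator = 1 - (0.085269)(0.1458) - (0.415168)(0.4276) = 0.81004208
  phi_33 = -0.18879229 / 0.81004208 = -0.2331.
Therefore phi_{33} = -0.2331.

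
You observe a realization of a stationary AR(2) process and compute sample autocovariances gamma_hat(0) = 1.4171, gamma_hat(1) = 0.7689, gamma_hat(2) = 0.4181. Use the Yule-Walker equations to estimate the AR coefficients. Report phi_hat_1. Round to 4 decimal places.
\hat\phi_{1} = 0.5421

The Yule-Walker equations for an AR(p) process read, in matrix form,
  Gamma_p phi = r_p,   with   (Gamma_p)_{ij} = gamma(|i - j|),
                       (r_p)_i = gamma(i),   i,j = 1..p.
Substitute the sample gammas (Toeplitz matrix and right-hand side of size 2):
  Gamma_p = [[1.4171, 0.7689], [0.7689, 1.4171]]
  r_p     = [0.7689, 0.4181]
Written out:
  1.4171 phi_1 + 0.7689 phi_2 = 0.7689
  0.7689 phi_1 + 1.4171 phi_2 = 0.4181
Solve by Cramer's rule:
  det = gamma(0)^2 - gamma(1)^2 = (1.4171)^2 - (0.7689)^2 = 2.00817241 - 0.59120721 = 1.4169652
  phi_hat_1 = [gamma(1) gamma(0) - gamma(1) gamma(2)] / det = [(0.7689)(1.4171) - (0.7689)(0.4181)] / 1.4169652 = 0.7681311 / 1.4169652 = 0.5421
  phi_hat_2 = [gamma(0) gamma(2) - gamma(1)^2] / det = [(1.4171)(0.4181) - (0.7689)^2] / 1.4169652 = 0.0012823 / 1.4169652 = 0.0009
So phi_hat = [0.5421, 0.0009].
Therefore phi_hat_1 = 0.5421.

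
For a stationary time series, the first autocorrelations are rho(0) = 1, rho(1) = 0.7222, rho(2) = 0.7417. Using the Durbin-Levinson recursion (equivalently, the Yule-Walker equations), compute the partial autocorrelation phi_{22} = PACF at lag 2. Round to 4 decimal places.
\phi_{22} = 0.4601

The PACF at lag k is phi_{kk}, the last component of the solution
to the Yule-Walker system G_k phi = r_k where
  (G_k)_{ij} = rho(|i - j|), (r_k)_i = rho(i), i,j = 1..k.
Equivalently, Durbin-Levinson gives phi_{kk} iteratively:
  phi_{11} = rho(1)
  phi_{kk} = [rho(k) - sum_{j=1..k-1} phi_{k-1,j} rho(k-j)]
            / [1 - sum_{j=1..k-1} phi_{k-1,j} rho(j)],
  phi_{k,j} = phi_{k-1,j} - phi_{kk} phi_{k-1,k-j},  j = 1..k-1.
Step k = 1:
  phi_11 = rho(1) = 0.7222.
Step k = 2:
  phi_22 = [rho(2) - phi_11 rho(1)] / [1 - phi_11 rho(1)] = [0.7417 - (0.7222)(0.7222)] / [1 - (0.7222)(0.7222)]
         = 0.22012716 / 0.47842716 = 0.4601.
Therefore phi_{22} = 0.4601.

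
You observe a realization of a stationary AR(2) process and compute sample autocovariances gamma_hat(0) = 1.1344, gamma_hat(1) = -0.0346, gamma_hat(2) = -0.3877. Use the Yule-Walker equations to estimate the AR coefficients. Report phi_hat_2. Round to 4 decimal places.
\hat\phi_{2} = -0.3430

The Yule-Walker equations for an AR(p) process read, in matrix form,
  Gamma_p phi = r_p,   with   (Gamma_p)_{ij} = gamma(|i - j|),
                       (r_p)_i = gamma(i),   i,j = 1..p.
Substitute the sample gammas (Toeplitz matrix and right-hand side of size 2):
  Gamma_p = [[1.1344, -0.0346], [-0.0346, 1.1344]]
  r_p     = [-0.0346, -0.3877]
Written out:
  1.1344 phi_1 - 0.0346 phi_2 = -0.0346
  -0.0346 phi_1 + 1.1344 phi_2 = -0.3877
Solve by Cramer's rule:
  det = gamma(0)^2 - gamma(1)^2 = (1.1344)^2 - (-0.0346)^2 = 1.28686336 - 0.00119716 = 1.2856662
  phi_hat_1 = [gamma(1) gamma(0) - gamma(1) gamma(2)] / det = [(-0.0346)(1.1344) - (-0.0346)(-0.3877)] / 1.2856662 = -0.05266466 / 1.2856662 = -0.041
  phi_hat_2 = [gamma(0) gamma(2) - gamma(1)^2] / det = [(1.1344)(-0.3877) - (-0.0346)^2] / 1.2856662 = -0.44100404 / 1.2856662 = -0.343
So phi_hat = [-0.0410, -0.3430].
Therefore phi_hat_2 = -0.3430.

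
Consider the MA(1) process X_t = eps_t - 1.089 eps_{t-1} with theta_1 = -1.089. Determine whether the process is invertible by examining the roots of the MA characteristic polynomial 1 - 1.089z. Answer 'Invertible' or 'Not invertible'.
\text{Not invertible}

The MA(q) characteristic polynomial is P(z) = 1 - 1.089z.
Invertibility requires all roots to lie outside the unit circle, i.e. |z| > 1 for every root.
This is linear in z: 1 + (-1.089) z = 0  =>  z = -1/(-1.089) = 0.918274,  |z| = 0.918274.
Moduli of all roots: 0.9183.
All moduli strictly greater than 1? No.
Verdict: Not invertible.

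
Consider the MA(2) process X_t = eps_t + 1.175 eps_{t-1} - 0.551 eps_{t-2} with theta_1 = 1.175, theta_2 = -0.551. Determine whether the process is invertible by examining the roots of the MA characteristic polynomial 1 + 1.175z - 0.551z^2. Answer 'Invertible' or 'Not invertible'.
\text{Not invertible}

The MA(q) characteristic polynomial is P(z) = 1 + 1.175z - 0.551z^2.
Invertibility requires all roots to lie outside the unit circle, i.e. |z| > 1 for every root.
Set 1 + (1.175) z + (-0.551) z^2 = 0, i.e. a z^2 + b z + c = 0 with a = -0.551, b = 1.175, c = 1.
Discriminant D = b^2 - 4ac = (1.175)^2 - 4*(-0.551)*1 = 1.380625 - (-2.204) = 3.584625.
D >= 0, so the roots are real: z = (-b +/- sqrt(D)) / (2a) = (-1.175 +/- 1.893311) / (-1.102).
  z_1 = (-1.175 + 1.893311) / (-1.102) = -0.6518,   |z_1| = 0.6518.
  z_2 = (-1.175 - 1.893311) / (-1.102) = 2.7843,   |z_2| = 2.7843.
Moduli of all roots: 0.6518, 2.7843.
All moduli strictly greater than 1? No.
Verdict: Not invertible.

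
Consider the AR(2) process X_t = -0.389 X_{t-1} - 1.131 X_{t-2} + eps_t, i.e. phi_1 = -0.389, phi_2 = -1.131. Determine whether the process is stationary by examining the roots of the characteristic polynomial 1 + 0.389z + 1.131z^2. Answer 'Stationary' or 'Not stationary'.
\text{Not stationary}

The AR(p) characteristic polynomial is P(z) = 1 + 0.389z + 1.131z^2.
Stationarity requires all roots to lie outside the unit circle, i.e. |z| > 1 for every root.
Set 1 + (0.389) z + (1.131) z^2 = 0, i.e. a z^2 + b z + c = 0 with a = 1.131, b = 0.389, c = 1.
Discriminant D = b^2 - 4ac = (0.389)^2 - 4*(1.131)*1 = 0.151321 - (4.524) = -4.372679.
D < 0, so the roots are the complex-conjugate pair z = (-b +/- i sqrt(-D)) / (2a) = -0.172 +/- 0.9244i.
For a conjugate pair |z|^2 = z * conj(z) = (product of roots) = c/a = 1/(1.131) = 0.884173, so |z| = sqrt(0.884173) = 0.9403 for both roots.
Moduli of all roots: 0.9403, 0.9403.
All moduli strictly greater than 1? No.
Verdict: Not stationary.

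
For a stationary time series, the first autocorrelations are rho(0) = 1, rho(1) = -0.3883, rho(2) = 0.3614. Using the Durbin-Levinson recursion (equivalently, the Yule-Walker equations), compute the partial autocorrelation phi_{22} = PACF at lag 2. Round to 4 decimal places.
\phi_{22} = 0.2480

The PACF at lag k is phi_{kk}, the last component of the solution
to the Yule-Walker system G_k phi = r_k where
  (G_k)_{ij} = rho(|i - j|), (r_k)_i = rho(i), i,j = 1..k.
Equivalently, Durbin-Levinson gives phi_{kk} iteratively:
  phi_{11} = rho(1)
  phi_{kk} = [rho(k) - sum_{j=1..k-1} phi_{k-1,j} rho(k-j)]
            / [1 - sum_{j=1..k-1} phi_{k-1,j} rho(j)],
  phi_{k,j} = phi_{k-1,j} - phi_{kk} phi_{k-1,k-j},  j = 1..k-1.
Step k = 1:
  phi_11 = rho(1) = -0.3883.
Step k = 2:
  phi_22 = [rho(2) - phi_11 rho(1)] / [1 - phi_11 rho(1)] = [0.3614 - (-0.3883)(-0.3883)] / [1 - (-0.3883)(-0.3883)]
         = 0.21062311 / 0.84922311 = 0.248.
Therefore phi_{22} = 0.2480.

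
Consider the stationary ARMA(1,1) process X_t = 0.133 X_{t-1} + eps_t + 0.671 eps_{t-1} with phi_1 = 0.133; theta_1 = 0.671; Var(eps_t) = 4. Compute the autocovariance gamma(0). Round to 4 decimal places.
\gamma(0) = 6.6322

Multiply the model equation by X_{t-k} and take expectations. With theta_0 = psi_0 = 1 and psi_j the MA(infinity) weights, this gives
  gamma(k) - sum_i phi_i gamma(k-i) = c_k,
  c_k = sigma^2 * sum_{j=k..q} theta_j psi_{j-k}   (c_k = 0 for k > q),
using gamma(-m) = gamma(m).
psi-weights needed (psi_j = theta_j + sum_i phi_i psi_{j-i}):
  psi_1 = theta_1 + phi_1 = 0.671 + (0.133) = 0.804
Right-hand sides:
  c_0 = sigma^2 (1 + theta_1 psi_1) = 4 * (1 + (0.671)(0.804)) = 4 * 1.539484 = 6.157936
  c_1 = sigma^2 theta_1 = 4 * (0.671) = 2.684
  c_2 = 0
Equations for k = 0 and k = 1 (AR order 1):
  gamma(0) = phi_1 gamma(1) + c_0
  gamma(1) = phi_1 gamma(0) + c_1
Substituting the second into the first: gamma(0) (1 - phi_1^2) = c_0 + phi_1 c_1, so
  gamma(0) = (c_0 + phi_1 c_1) / (1 - phi_1^2) = (6.157936 + (0.133)(2.684)) / (1 - (0.133)^2) = 6.514908 / 0.982311 = 6.632225.
Therefore gamma(0) = 6.6322 (to 4 decimal places).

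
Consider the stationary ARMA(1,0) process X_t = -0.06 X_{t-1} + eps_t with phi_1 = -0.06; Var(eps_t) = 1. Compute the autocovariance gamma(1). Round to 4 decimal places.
\gamma(1) = -0.0602

Multiply the model equation by X_{t-k} and take expectations. With theta_0 = psi_0 = 1 and psi_j the MA(infinity) weights, this gives
  gamma(k) - sum_i phi_i gamma(k-i) = c_k,
  c_k = sigma^2 * sum_{j=k..q} theta_j psi_{j-k}   (c_k = 0 for k > q),
using gamma(-m) = gamma(m).
Pure AR (q = 0): c_0 = sigma^2 = 1, c_k = 0 for k >= 1.
Equations for k = 0 and k = 1 (AR order 1):
  gamma(0) = phi_1 gamma(1) + c_0
  gamma(1) = phi_1 gamma(0) + c_1
Substituting the second into the first: gamma(0) (1 - phi_1^2) = c_0 + phi_1 c_1, so
  gamma(0) = c_0 / (1 - phi_1^2) = 1 / (1 - (-0.06)^2) = 1 / 0.9964 = 1.003613.
  gamma(1) = phi_1 gamma(0) = (-0.06)(1.003613) = -0.060217.
Therefore gamma(1) = -0.0602 (to 4 decimal places).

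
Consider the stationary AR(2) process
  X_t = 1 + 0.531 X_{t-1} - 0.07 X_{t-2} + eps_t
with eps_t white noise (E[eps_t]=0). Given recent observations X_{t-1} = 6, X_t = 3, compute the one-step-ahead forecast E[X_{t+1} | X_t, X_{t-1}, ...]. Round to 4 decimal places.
E[X_{t+1} \mid \mathcal F_t] = 2.1730

For an AR(p) model X_t = c + sum_i phi_i X_{t-i} + eps_t, the
one-step-ahead conditional mean is
  E[X_{t+1} | X_t, ...] = c + sum_i phi_i X_{t+1-i}.
Substitute known values:
  E[X_{t+1} | ...] = 1 + (0.531) * (3) + (-0.07) * (6)
                   = 2.1730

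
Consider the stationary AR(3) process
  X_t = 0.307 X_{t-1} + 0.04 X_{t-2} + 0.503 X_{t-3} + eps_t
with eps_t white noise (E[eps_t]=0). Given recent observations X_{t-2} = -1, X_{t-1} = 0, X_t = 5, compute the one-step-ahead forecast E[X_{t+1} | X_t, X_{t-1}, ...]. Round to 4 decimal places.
E[X_{t+1} \mid \mathcal F_t] = 1.0320

For an AR(p) model X_t = c + sum_i phi_i X_{t-i} + eps_t, the
one-step-ahead conditional mean is
  E[X_{t+1} | X_t, ...] = c + sum_i phi_i X_{t+1-i}.
Substitute known values:
  E[X_{t+1} | ...] = (0.307) * (5) + (0.04) * (0) + (0.503) * (-1)
                   = 1.0320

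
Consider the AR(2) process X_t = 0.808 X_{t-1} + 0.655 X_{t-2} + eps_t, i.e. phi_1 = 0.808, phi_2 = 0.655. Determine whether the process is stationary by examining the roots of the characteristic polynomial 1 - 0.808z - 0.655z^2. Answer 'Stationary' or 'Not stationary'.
\text{Not stationary}

The AR(p) characteristic polynomial is P(z) = 1 - 0.808z - 0.655z^2.
Stationarity requires all roots to lie outside the unit circle, i.e. |z| > 1 for every root.
Set 1 + (-0.808) z + (-0.655) z^2 = 0, i.e. a z^2 + b z + c = 0 with a = -0.655, b = -0.808, c = 1.
Discriminant D = b^2 - 4ac = (-0.808)^2 - 4*(-0.655)*1 = 0.652864 - (-2.62) = 3.272864.
D >= 0, so the roots are real: z = (-b +/- sqrt(D)) / (2a) = (0.808 +/- 1.809106) / (-1.31).
  z_1 = (0.808 + 1.809106) / (-1.31) = -1.9978,   |z_1| = 1.9978.
  z_2 = (0.808 - 1.809106) / (-1.31) = 0.7642,   |z_2| = 0.7642.
Moduli of all roots: 1.9978, 0.7642.
All moduli strictly greater than 1? No.
Verdict: Not stationary.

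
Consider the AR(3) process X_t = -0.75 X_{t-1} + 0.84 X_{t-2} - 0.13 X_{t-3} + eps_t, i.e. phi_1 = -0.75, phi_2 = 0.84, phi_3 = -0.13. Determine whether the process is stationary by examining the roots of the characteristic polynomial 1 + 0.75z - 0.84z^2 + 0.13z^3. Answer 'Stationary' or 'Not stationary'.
\text{Not stationary}

The AR(p) characteristic polynomial is P(z) = 1 + 0.75z - 0.84z^2 + 0.13z^3.
Stationarity requires all roots to lie outside the unit circle, i.e. |z| > 1 for every root.
Degree 3: look for a simple real root z0 first, then factor out (1 - z/z0) and solve the remaining quadratic.
Testing z0 = 5: P(5) = 1 + (0.75)(5) + (-0.84)(5)^2 + (0.13)(5)^3
  = 1 + (3.75) + (-21) + (16.25) = 0.  So z_0 = 5 is a root, |z_0| = 5.
Divide out the factor (1 - 0.2 z) = (1 - z/z0) (since 1/z0 = 0.2):
  P(z) = (1 - 0.2 z)(1 + (0.95) z + (-0.65) z^2)
  [check: z-coef 0.95 - (0.2) = 0.75; z^2-coef -0.65 - (0.2)(0.95) = -0.84; z^3-coef -(0.2)(-0.65) = 0.13.]
Remaining roots from the quadratic factor 1 + (0.95) z + (-0.65) z^2:
  Set 1 + (0.95) z + (-0.65) z^2 = 0, i.e. a z^2 + b z + c = 0 with a = -0.65, b = 0.95, c = 1.
  Discriminant D = b^2 - 4ac = (0.95)^2 - 4*(-0.65)*1 = 0.9025 - (-2.6) = 3.5025.
  D >= 0, so the roots are real: z = (-b +/- sqrt(D)) / (2a) = (-0.95 +/- 1.871497) / (-1.3).
    z_1 = (-0.95 + 1.871497) / (-1.3) = -0.7088,   |z_1| = 0.7088.
    z_2 = (-0.95 - 1.871497) / (-1.3) = 2.1704,   |z_2| = 2.1704.
Moduli of all roots: 5.0000, 0.7088, 2.1704.
All moduli strictly greater than 1? No.
Verdict: Not stationary.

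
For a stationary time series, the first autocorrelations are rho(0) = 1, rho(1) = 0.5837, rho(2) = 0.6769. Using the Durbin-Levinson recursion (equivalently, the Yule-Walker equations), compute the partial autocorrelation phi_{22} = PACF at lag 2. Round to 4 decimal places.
\phi_{22} = 0.5099

The PACF at lag k is phi_{kk}, the last component of the solution
to the Yule-Walker system G_k phi = r_k where
  (G_k)_{ij} = rho(|i - j|), (r_k)_i = rho(i), i,j = 1..k.
Equivalently, Durbin-Levinson gives phi_{kk} iteratively:
  phi_{11} = rho(1)
  phi_{kk} = [rho(k) - sum_{j=1..k-1} phi_{k-1,j} rho(k-j)]
            / [1 - sum_{j=1..k-1} phi_{k-1,j} rho(j)],
  phi_{k,j} = phi_{k-1,j} - phi_{kk} phi_{k-1,k-j},  j = 1..k-1.
Step k = 1:
  phi_11 = rho(1) = 0.5837.
Step k = 2:
  phi_22 = [rho(2) - phi_11 rho(1)] / [1 - phi_11 rho(1)] = [0.6769 - (0.5837)(0.5837)] / [1 - (0.5837)(0.5837)]
         = 0.33619431 / 0.65929431 = 0.5099.
Therefore phi_{22} = 0.5099.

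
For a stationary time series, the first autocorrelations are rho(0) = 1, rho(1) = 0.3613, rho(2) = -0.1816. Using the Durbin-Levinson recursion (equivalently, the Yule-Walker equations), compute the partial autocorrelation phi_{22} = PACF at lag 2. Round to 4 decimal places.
\phi_{22} = -0.3590

The PACF at lag k is phi_{kk}, the last component of the solution
to the Yule-Walker system G_k phi = r_k where
  (G_k)_{ij} = rho(|i - j|), (r_k)_i = rho(i), i,j = 1..k.
Equivalently, Durbin-Levinson gives phi_{kk} iteratively:
  phi_{11} = rho(1)
  phi_{kk} = [rho(k) - sum_{j=1..k-1} phi_{k-1,j} rho(k-j)]
            / [1 - sum_{j=1..k-1} phi_{k-1,j} rho(j)],
  phi_{k,j} = phi_{k-1,j} - phi_{kk} phi_{k-1,k-j},  j = 1..k-1.
Step k = 1:
  phi_11 = rho(1) = 0.3613.
Step k = 2:
  phi_22 = [rho(2) - phi_11 rho(1)] / [1 - phi_11 rho(1)] = [-0.1816 - (0.3613)(0.3613)] / [1 - (0.3613)(0.3613)]
         = -0.31213769 / 0.86946231 = -0.359.
Therefore phi_{22} = -0.3590.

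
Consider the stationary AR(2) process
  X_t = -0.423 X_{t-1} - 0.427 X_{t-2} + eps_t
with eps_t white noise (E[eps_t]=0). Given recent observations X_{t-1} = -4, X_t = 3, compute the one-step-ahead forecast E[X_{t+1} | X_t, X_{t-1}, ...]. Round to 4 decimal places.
E[X_{t+1} \mid \mathcal F_t] = 0.4390

For an AR(p) model X_t = c + sum_i phi_i X_{t-i} + eps_t, the
one-step-ahead conditional mean is
  E[X_{t+1} | X_t, ...] = c + sum_i phi_i X_{t+1-i}.
Substitute known values:
  E[X_{t+1} | ...] = (-0.423) * (3) + (-0.427) * (-4)
                   = 0.4390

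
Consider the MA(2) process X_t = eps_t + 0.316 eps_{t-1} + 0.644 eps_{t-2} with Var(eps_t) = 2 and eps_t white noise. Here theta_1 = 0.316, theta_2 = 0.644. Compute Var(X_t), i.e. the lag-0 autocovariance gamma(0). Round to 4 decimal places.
\gamma(0) = 3.0292

For an MA(q) process X_t = eps_t + sum_i theta_i eps_{t-i} with
Var(eps_t) = sigma^2, the variance is
  gamma(0) = sigma^2 * (1 + sum_i theta_i^2).
  sum_i theta_i^2 = (0.316)^2 + (0.644)^2 = 0.099856 + 0.414736 = 0.514592.
  gamma(0) = 2 * (1 + 0.514592) = 2 * 1.514592 = 3.029184, which rounds to 3.0292.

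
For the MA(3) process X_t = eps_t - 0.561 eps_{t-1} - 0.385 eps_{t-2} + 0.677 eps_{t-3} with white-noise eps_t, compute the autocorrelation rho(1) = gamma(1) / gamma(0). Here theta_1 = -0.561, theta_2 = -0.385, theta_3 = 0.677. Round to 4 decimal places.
\rho(1) = -0.3152

For an MA(q) process with theta_0 = 1, the autocovariance is
  gamma(k) = sigma^2 * sum_{i=0..q-k} theta_i * theta_{i+k},
and rho(k) = gamma(k) / gamma(0). Sigma^2 cancels.
  numerator   = (1)*(-0.561) + (-0.561)*(-0.385) + (-0.385)*(0.677) = -0.60566.
  denominator = (1)^2 + (-0.561)^2 + (-0.385)^2 + (0.677)^2 = 1.921275.
  rho(1) = -0.60566 / 1.921275 = -0.3152.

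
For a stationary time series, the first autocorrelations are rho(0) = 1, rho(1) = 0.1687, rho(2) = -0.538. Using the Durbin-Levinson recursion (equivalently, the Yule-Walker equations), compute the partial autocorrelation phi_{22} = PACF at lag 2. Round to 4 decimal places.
\phi_{22} = -0.5831

The PACF at lag k is phi_{kk}, the last component of the solution
to the Yule-Walker system G_k phi = r_k where
  (G_k)_{ij} = rho(|i - j|), (r_k)_i = rho(i), i,j = 1..k.
Equivalently, Durbin-Levinson gives phi_{kk} iteratively:
  phi_{11} = rho(1)
  phi_{kk} = [rho(k) - sum_{j=1..k-1} phi_{k-1,j} rho(k-j)]
            / [1 - sum_{j=1..k-1} phi_{k-1,j} rho(j)],
  phi_{k,j} = phi_{k-1,j} - phi_{kk} phi_{k-1,k-j},  j = 1..k-1.
Step k = 1:
  phi_11 = rho(1) = 0.1687.
Step k = 2:
  phi_22 = [rho(2) - phi_11 rho(1)] / [1 - phi_11 rho(1)] = [-0.538 - (0.1687)(0.1687)] / [1 - (0.1687)(0.1687)]
         = -0.56645969 / 0.97154031 = -0.5831.
Therefore phi_{22} = -0.5831.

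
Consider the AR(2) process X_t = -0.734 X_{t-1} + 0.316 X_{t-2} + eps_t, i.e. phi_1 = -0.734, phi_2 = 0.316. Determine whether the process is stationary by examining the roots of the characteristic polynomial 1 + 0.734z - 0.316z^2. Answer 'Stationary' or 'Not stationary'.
\text{Not stationary}

The AR(p) characteristic polynomial is P(z) = 1 + 0.734z - 0.316z^2.
Stationarity requires all roots to lie outside the unit circle, i.e. |z| > 1 for every root.
Set 1 + (0.734) z + (-0.316) z^2 = 0, i.e. a z^2 + b z + c = 0 with a = -0.316, b = 0.734, c = 1.
Discriminant D = b^2 - 4ac = (0.734)^2 - 4*(-0.316)*1 = 0.538756 - (-1.264) = 1.802756.
D >= 0, so the roots are real: z = (-b +/- sqrt(D)) / (2a) = (-0.734 +/- 1.342667) / (-0.632).
  z_1 = (-0.734 + 1.342667) / (-0.632) = -0.9631,   |z_1| = 0.9631.
  z_2 = (-0.734 - 1.342667) / (-0.632) = 3.2859,   |z_2| = 3.2859.
Moduli of all roots: 0.9631, 3.2859.
All moduli strictly greater than 1? No.
Verdict: Not stationary.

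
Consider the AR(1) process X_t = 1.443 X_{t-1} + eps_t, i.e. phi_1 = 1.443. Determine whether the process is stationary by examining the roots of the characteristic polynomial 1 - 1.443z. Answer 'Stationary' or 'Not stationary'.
\text{Not stationary}

The AR(p) characteristic polynomial is P(z) = 1 - 1.443z.
Stationarity requires all roots to lie outside the unit circle, i.e. |z| > 1 for every root.
This is linear in z: 1 + (-1.443) z = 0  =>  z = -1/(-1.443) = 0.693001,  |z| = 0.693001.
Moduli of all roots: 0.6930.
All moduli strictly greater than 1? No.
Verdict: Not stationary.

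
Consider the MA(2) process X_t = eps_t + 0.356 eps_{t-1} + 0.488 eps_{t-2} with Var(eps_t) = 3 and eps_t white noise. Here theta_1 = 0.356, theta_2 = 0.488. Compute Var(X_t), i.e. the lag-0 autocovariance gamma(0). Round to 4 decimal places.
\gamma(0) = 4.0946

For an MA(q) process X_t = eps_t + sum_i theta_i eps_{t-i} with
Var(eps_t) = sigma^2, the variance is
  gamma(0) = sigma^2 * (1 + sum_i theta_i^2).
  sum_i theta_i^2 = (0.356)^2 + (0.488)^2 = 0.126736 + 0.238144 = 0.36488.
  gamma(0) = 3 * (1 + 0.36488) = 3 * 1.36488 = 4.09464, which rounds to 4.0946.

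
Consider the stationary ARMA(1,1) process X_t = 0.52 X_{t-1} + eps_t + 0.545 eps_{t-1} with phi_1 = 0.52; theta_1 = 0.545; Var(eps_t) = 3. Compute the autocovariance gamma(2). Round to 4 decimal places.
\gamma(2) = 2.9225

Multiply the model equation by X_{t-k} and take expectations. With theta_0 = psi_0 = 1 and psi_j the MA(infinity) weights, this gives
  gamma(k) - sum_i phi_i gamma(k-i) = c_k,
  c_k = sigma^2 * sum_{j=k..q} theta_j psi_{j-k}   (c_k = 0 for k > q),
using gamma(-m) = gamma(m).
psi-weights needed (psi_j = theta_j + sum_i phi_i psi_{j-i}):
  psi_1 = theta_1 + phi_1 = 0.545 + (0.52) = 1.065
Right-hand sides:
  c_0 = sigma^2 (1 + theta_1 psi_1) = 3 * (1 + (0.545)(1.065)) = 3 * 1.580425 = 4.741275
  c_1 = sigma^2 theta_1 = 3 * (0.545) = 1.635
  c_2 = 0
Equations for k = 0 and k = 1 (AR order 1):
  gamma(0) = phi_1 gamma(1) + c_0
  gamma(1) = phi_1 gamma(0) + c_1
Substituting the second into the first: gamma(0) (1 - phi_1^2) = c_0 + phi_1 c_1, so
  gamma(0) = (c_0 + phi_1 c_1) / (1 - phi_1^2) = (4.741275 + (0.52)(1.635)) / (1 - (0.52)^2) = 5.591475 / 0.7296 = 7.663754.
  gamma(1) = phi_1 gamma(0) + c_1 = (0.52)(7.663754) + (1.635) = 5.620152.
For k = 2 (> q): gamma(2) = phi_1 gamma(1) = (0.52)(5.620152) = 2.922479.
Therefore gamma(2) = 2.9225 (to 4 decimal places).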